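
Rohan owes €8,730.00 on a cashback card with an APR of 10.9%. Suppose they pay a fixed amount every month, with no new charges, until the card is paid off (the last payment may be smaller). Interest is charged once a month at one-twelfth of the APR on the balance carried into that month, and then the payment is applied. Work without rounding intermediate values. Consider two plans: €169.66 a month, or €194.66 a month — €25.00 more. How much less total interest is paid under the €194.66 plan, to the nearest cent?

€557.33

Monthly rate r = 10.9%/12 = 0.908333% = 0.00908333.
At €169.66/mo: n = ⌈−ln(1 − rB₀/P)/ln(1+r)⌉ = 70 payments (last €113.62); total interest = total paid − €8,730.00 = €3,090.16.
At €194.66/mo: 58 payments (last €167.21); total interest €2,532.83.
Interest saved = €3,090.16 − €2,532.83 = €557.33.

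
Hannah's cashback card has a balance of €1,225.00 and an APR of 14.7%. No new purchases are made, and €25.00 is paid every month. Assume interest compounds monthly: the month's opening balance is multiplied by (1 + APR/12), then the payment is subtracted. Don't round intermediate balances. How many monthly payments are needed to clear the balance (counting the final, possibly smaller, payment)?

Monthly rate r = 14.7%/12 = 1.225% = 0.01225.
Recurrence: B ← B·(1+r) − €25.00.
Month 1: interest €15.01; balance after payment €1,215.01.
Month 2: interest €14.88; balance after payment €1,204.89.
Closed form: n = −ln(1 − rB₀/P)/ln(1+r) = −ln(0.39975)/ln(1.01225) ≈ 75.308, so the balance reaches zero during payment 76.

76 payments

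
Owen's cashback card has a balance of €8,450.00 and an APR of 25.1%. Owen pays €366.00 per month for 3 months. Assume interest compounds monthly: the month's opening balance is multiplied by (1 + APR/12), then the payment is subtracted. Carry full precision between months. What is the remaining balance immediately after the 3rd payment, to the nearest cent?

Monthly rate r = 25.1%/12 = 2.09167% = 0.0209167.
Each month: B ← B·(1+r) − €366.00.
Month 1: interest €176.75; balance after payment €8,260.75.
Month 2: interest €172.79; balance after payment €8,067.53.
Month 3: interest €168.75; balance after payment €7,870.28.

€7,870.28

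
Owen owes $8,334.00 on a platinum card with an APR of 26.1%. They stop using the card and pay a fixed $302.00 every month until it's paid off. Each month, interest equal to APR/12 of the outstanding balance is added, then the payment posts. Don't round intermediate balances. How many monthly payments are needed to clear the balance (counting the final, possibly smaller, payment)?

43 months

Monthly rate r = 26.1%/12 = 2.175% = 0.02175.
Recurrence: B ← B·(1+r) − $302.00.
Month 1: interest $181.26; balance after payment $8,213.26.
Month 2: interest $178.64; balance after payment $8,089.90.
Closed form: n = −ln(1 − rB₀/P)/ln(1+r) = −ln(0.39979)/ln(1.02175) ≈ 42.610, so the balance reaches zero during payment 43.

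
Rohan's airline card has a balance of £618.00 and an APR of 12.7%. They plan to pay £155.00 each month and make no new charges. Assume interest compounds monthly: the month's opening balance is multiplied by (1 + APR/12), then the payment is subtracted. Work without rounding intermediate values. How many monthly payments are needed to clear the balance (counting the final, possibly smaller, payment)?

Monthly rate r = 12.7%/12 = 1.05833% = 0.0105833.
Recurrence: B ← B·(1+r) − £155.00.
Month 1: interest £6.54; balance after payment £469.54.
Month 2: interest £4.97; balance after payment £319.51.
Month 3: interest £3.38; balance after payment £167.89.
Month 4: interest £1.78; balance after payment £14.67.
Month 5: interest £0.16; balance after payment £0.00.

5 months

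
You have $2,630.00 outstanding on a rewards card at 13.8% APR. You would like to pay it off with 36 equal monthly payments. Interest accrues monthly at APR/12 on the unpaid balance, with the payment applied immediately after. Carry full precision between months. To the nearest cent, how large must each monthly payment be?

$89.63

Monthly rate r = 13.8%/12 = 1.15% = 0.0115.
Level-payment amortization: P = B₀·r / (1 − (1+r)^(−n)) = 2630.00·0.0115 / (1 − 1.0115^(−36)).
Denominator 1 − (1+r)^(−36) = 0.337435651.
P = 30.245 / 0.337435651 ≈ 89.63.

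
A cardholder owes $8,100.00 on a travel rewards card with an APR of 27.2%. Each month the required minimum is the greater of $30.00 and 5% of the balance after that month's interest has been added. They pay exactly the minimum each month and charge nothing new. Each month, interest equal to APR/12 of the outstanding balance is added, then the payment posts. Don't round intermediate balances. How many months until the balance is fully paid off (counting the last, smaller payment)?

118 months

Monthly rate r = 27.2%/12 = 2.26667% = 0.0226667.
While 5% of the post-interest balance exceeds $30.00, each month B ← (B·(1+r))·(1 − 0.05), i.e. B shrinks by the factor (1+r)·0.95 = 0.97153.
This holds for months 1–91. Entering month 92 the balance is $584.97; 5% of the post-interest balance is now below $30.00, so the flat $30.00 minimum applies from here.
From month 92 a fixed $30.00 at rate r clears $584.97 in 27 more payments. Total: 91 + 27 = 118 months.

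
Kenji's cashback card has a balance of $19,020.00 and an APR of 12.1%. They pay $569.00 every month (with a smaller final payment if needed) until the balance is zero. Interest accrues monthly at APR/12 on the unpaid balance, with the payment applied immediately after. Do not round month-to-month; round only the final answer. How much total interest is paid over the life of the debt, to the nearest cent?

Monthly rate r = 12.1%/12 = 1.00833% = 0.0100833.
Payoff takes n = ⌈−ln(1 − rB₀/P)/ln(1+r)⌉ = ⌈40.972⌉ = 41 payments; the last is $553.13.
Total paid = 40·$569.00 + $553.13 = $23,313.13.
Total interest = total paid − principal = $23,313.13 − $19,020.00 = $4,293.13.

$4,293.13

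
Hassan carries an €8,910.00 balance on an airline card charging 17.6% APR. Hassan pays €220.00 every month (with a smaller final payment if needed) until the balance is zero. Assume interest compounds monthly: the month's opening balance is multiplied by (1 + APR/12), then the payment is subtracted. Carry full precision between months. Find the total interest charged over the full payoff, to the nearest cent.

€4,710.08

Monthly rate r = 17.6%/12 = 1.46667% = 0.0146667.
Payoff takes n = ⌈−ln(1 − rB₀/P)/ln(1+r)⌉ = ⌈61.909⌉ = 62 payments; the last is €200.08.
Total paid = 61·€220.00 + €200.08 = €13,620.08.
Total interest = total paid − principal = €13,620.08 − €8,910.00 = €4,710.08.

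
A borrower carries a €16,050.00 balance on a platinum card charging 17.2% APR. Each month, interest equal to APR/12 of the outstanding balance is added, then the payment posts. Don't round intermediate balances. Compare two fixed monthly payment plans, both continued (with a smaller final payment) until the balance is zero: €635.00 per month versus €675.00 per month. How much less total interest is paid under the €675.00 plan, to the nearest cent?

Monthly rate r = 17.2%/12 = 1.43333% = 0.0143333.
At €635.00/mo: n = ⌈−ln(1 − rB₀/P)/ln(1+r)⌉ = 32 payments (last €388.47); total interest = total paid − €16,050.00 = €4,023.47.
At €675.00/mo: 30 payments (last €192.35); total interest €3,717.35.
Interest saved = €4,023.47 − €3,717.35 = €306.12.

€306.12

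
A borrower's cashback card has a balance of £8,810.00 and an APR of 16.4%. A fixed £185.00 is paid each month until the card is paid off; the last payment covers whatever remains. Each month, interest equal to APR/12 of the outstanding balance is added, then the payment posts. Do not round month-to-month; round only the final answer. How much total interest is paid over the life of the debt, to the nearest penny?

Monthly rate r = 16.4%/12 = 1.36667% = 0.0136667.
Payoff takes n = ⌈−ln(1 − rB₀/P)/ln(1+r)⌉ = ⌈77.515⌉ = 78 payments; the last is £95.52.
Total paid = 77·£185.00 + £95.52 = £14,340.52.
Total interest = total paid − principal = £14,340.52 − £8,810.00 = £5,530.52.

£5,530.52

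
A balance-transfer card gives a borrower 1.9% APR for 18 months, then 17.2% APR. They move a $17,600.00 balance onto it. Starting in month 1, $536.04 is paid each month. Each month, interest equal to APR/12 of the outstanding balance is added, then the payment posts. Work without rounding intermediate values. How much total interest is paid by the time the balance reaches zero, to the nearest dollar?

$1,539

Promo months 1–18 at r₀ = 1.9%/12 = 0.00158333; months 19+ at r₁ = 17.2%/12 = 0.0143333.
After month 18: iterate B ← B·(1+r₀) − $536.04 for 18 months → $8,328.73.
Then at r₁ with $536.04/mo: n₂ = −ln(1 − r₁·B/P)/ln(1+r₁) ≈ 17.70 → 18 more payments.
Total paid = 35·$536.04 + $377.36 = $19,138.76; interest = $19,138.76 − $17,600.00 = $1,538.76.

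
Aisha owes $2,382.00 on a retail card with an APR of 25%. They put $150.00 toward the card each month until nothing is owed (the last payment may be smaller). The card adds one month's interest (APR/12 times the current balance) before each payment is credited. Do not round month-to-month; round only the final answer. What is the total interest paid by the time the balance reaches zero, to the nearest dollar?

$541

Monthly rate r = 25%/12 = 2.08333% = 0.0208333.
Payoff takes n = ⌈−ln(1 − rB₀/P)/ln(1+r)⌉ = ⌈19.483⌉ = 20 payments; the last is $72.81.
Total paid = 19·$150.00 + $72.81 = $2,922.81.
Total interest = total paid − principal = $2,922.81 − $2,382.00 = $540.81.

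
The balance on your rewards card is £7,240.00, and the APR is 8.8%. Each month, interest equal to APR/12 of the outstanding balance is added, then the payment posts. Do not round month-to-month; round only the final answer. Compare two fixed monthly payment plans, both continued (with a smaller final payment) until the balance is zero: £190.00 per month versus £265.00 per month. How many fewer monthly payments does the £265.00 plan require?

14 fewer payments

Monthly rate r = 8.8%/12 = 0.733333% = 0.00733333.
At £190.00/mo: n = ⌈−ln(1 − rB₀/P)/ln(1+r)⌉ = 45 payments (last £162.23); total interest = total paid − £7,240.00 = £1,282.23.
At £265.00/mo: 31 payments (last £159.33); total interest £869.33.
Payments saved = 45 − 31 = 14.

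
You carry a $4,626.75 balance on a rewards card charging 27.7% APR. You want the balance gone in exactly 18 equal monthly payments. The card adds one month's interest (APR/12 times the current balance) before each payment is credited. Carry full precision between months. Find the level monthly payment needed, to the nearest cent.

Monthly rate r = 27.7%/12 = 2.30833% = 0.0230833.
Level-payment amortization: P = B₀·r / (1 − (1+r)^(−n)) = 4626.75·0.0230833 / (1 − 1.02308^(−18)).
Denominator 1 − (1+r)^(−18) = 0.336865193.
P = 106.801 / 0.336865193 ≈ 317.04.

$317.04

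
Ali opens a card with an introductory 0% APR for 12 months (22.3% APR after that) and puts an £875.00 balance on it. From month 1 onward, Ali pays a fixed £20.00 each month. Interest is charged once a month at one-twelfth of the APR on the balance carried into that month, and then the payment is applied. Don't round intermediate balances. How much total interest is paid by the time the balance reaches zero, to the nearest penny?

£333.56

Promo months 1–12 at r₀ = 0%/12 = 0; months 13+ at r₁ = 22.3%/12 = 0.0185833.
After month 12 (no interest yet): B = £875.00 − 12·£20.00 = £635.00.
Then at r₁ with £20.00/mo: n₂ = −ln(1 − r₁·B/P)/ln(1+r₁) ≈ 48.43 → 49 more payments.
Total paid = 60·£20.00 + £8.56 = £1,208.56; interest = £1,208.56 − £875.00 = £333.56.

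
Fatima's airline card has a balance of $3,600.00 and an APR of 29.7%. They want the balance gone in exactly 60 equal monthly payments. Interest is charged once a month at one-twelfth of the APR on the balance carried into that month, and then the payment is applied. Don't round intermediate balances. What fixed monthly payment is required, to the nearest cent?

Monthly rate r = 29.7%/12 = 2.475% = 0.02475.
Level-payment amortization: P = B₀·r / (1 − (1+r)^(−n)) = 3600.00·0.02475 / (1 − 1.02475^(−60)).
Denominator 1 − (1+r)^(−60) = 0.769365443.
P = 89.1 / 0.769365443 ≈ 115.81.

$115.81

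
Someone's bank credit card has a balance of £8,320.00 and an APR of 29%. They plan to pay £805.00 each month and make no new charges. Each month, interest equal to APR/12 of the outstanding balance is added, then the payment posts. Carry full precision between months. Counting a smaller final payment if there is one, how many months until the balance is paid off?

13 payments

Monthly rate r = 29%/12 = 2.41667% = 0.0241667.
Recurrence: B ← B·(1+r) − £805.00.
Month 1: interest £201.07; balance after payment £7,716.07.
Month 2: interest £186.47; balance after payment £7,097.54.
Closed form: n = −ln(1 − rB₀/P)/ln(1+r) = −ln(0.75023)/ln(1.02417) ≈ 12.035, so the balance reaches zero during payment 13.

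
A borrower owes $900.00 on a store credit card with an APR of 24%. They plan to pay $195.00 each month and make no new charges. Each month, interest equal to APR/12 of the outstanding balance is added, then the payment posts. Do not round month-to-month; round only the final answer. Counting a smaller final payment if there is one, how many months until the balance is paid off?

Monthly rate r = 24%/12 = 2% = 0.02.
Recurrence: B ← B·(1+r) − $195.00.
Month 1: interest $18.00; balance after payment $723.00.
Month 2: interest $14.46; balance after payment $542.46.
Month 3: interest $10.85; balance after payment $358.31.
Month 4: interest $7.17; balance after payment $170.48.
Month 5: interest $3.41; balance after payment $0.00.

5 months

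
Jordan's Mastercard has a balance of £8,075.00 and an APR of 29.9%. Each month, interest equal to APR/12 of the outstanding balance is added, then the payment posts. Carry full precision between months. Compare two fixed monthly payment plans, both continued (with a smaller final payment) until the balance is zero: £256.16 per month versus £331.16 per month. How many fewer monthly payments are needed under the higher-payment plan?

24 fewer payments

Monthly rate r = 29.9%/12 = 2.49167% = 0.0249167.
At £256.16/mo: n = ⌈−ln(1 − rB₀/P)/ln(1+r)⌉ = 63 payments (last £139.56); total interest = total paid − £8,075.00 = £7,946.48.
At £331.16/mo: 39 payments (last £2.20); total interest £4,511.28.
Payments saved = 63 − 39 = 24.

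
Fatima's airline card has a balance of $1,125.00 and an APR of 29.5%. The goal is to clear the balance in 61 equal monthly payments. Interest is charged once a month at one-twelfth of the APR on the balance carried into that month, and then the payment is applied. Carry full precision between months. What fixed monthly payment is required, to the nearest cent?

$35.79

Monthly rate r = 29.5%/12 = 2.45833% = 0.0245833.
Level-payment amortization: P = B₀·r / (1 − (1+r)^(−n)) = 1125.00·0.0245833 / (1 − 1.02458^(−61)).
Denominator 1 − (1+r)^(−61) = 0.772691597.
P = 27.6562 / 0.772691597 ≈ 35.79.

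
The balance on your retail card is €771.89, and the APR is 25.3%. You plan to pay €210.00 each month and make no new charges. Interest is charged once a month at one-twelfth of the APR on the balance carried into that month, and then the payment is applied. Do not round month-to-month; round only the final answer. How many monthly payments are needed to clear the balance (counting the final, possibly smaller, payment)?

4 payments

Monthly rate r = 25.3%/12 = 2.10833% = 0.0210833.
Recurrence: B ← B·(1+r) − €210.00.
Month 1: interest €16.27; balance after payment €578.16.
Month 2: interest €12.19; balance after payment €380.35.
Month 3: interest €8.02; balance after payment €178.37.
Month 4: interest €3.76; balance after payment €0.00.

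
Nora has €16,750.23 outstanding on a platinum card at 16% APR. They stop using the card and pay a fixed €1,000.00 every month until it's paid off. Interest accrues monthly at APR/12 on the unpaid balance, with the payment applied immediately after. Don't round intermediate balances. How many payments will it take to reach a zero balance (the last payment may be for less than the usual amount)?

Monthly rate r = 16%/12 = 1.33333% = 0.0133333.
Recurrence: B ← B·(1+r) − €1,000.00.
Month 1: interest €223.34; balance after payment €15,973.57.
Month 2: interest €212.98; balance after payment €15,186.55.
Closed form: n = −ln(1 − rB₀/P)/ln(1+r) = −ln(0.77666)/ln(1.01333) ≈ 19.082, so the balance reaches zero during payment 20.

20 months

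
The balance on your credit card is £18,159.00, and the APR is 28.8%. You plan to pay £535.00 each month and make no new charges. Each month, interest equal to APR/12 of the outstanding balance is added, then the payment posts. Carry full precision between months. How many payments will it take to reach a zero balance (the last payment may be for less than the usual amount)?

72 months

Monthly rate r = 28.8%/12 = 2.4% = 0.024.
Recurrence: B ← B·(1+r) − £535.00.
Month 1: interest £435.82; balance after payment £18,059.82.
Month 2: interest £433.44; balance after payment £17,958.25.
Closed form: n = −ln(1 − rB₀/P)/ln(1+r) = −ln(0.18539)/ln(1.024) ≈ 71.060, so the balance reaches zero during payment 72.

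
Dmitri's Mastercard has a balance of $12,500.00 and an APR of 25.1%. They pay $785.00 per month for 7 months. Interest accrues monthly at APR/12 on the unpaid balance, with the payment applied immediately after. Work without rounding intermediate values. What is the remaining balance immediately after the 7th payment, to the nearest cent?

Monthly rate r = 25.1%/12 = 2.09167% = 0.0209167.
Each month: B ← B·(1+r) − $785.00.
Month 1: interest $261.46; balance after payment $11,976.46.
Month 2: interest $250.51; balance after payment $11,441.97.
Month 3: interest $239.33; balance after payment $10,896.29.
Month 4: interest $227.91; balance after payment $10,339.21.
Month 5: interest $216.26; balance after payment $9,770.47.
Month 6: interest $204.37; balance after payment $9,189.84.
Month 7: interest $192.22; balance after payment $8,597.06.

$8,597.06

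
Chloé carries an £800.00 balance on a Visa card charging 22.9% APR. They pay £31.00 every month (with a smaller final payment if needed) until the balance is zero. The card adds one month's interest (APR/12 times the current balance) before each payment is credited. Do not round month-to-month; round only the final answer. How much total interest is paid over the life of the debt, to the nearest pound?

£312

Monthly rate r = 22.9%/12 = 1.90833% = 0.0190833.
Payoff takes n = ⌈−ln(1 − rB₀/P)/ln(1+r)⌉ = ⌈35.877⌉ = 36 payments; the last is £27.22.
Total paid = 35·£31.00 + £27.22 = £1,112.22.
Total interest = total paid − principal = £1,112.22 − £800.00 = £312.22.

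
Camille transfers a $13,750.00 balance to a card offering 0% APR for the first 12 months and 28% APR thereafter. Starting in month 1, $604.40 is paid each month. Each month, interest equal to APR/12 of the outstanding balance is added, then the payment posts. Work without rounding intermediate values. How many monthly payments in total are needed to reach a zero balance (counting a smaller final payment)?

Promo months 1–12 at r₀ = 0%/12 = 0; months 13+ at r₁ = 28%/12 = 0.0233333.
After month 12 (no interest yet): B = $13,750.00 − 12·$604.40 = $6,497.20.
Then at r₁ with $604.40/mo: n₂ = −ln(1 − r₁·B/P)/ln(1+r₁) ≈ 12.52 → 13 more payments.

25 payments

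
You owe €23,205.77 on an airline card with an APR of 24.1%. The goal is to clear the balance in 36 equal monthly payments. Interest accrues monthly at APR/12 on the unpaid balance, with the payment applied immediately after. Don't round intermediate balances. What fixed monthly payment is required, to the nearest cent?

Monthly rate r = 24.1%/12 = 2.00833% = 0.0200833.
Level-payment amortization: P = B₀·r / (1 − (1+r)^(−n)) = 23205.77·0.0200833 / (1 − 1.02008^(−36)).
Denominator 1 − (1+r)^(−36) = 0.511216505.
P = 466.049 / 0.511216505 ≈ 911.65.

€911.65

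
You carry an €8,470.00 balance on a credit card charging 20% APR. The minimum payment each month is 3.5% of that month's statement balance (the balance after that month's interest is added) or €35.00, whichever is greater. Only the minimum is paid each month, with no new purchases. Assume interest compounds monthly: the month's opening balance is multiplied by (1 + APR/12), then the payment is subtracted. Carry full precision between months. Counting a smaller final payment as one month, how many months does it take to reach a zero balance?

151 months

Monthly rate r = 20%/12 = 1.66667% = 0.0166667.
While 3.5% of the post-interest balance exceeds €35.00, each month B ← (B·(1+r))·(1 − 0.035), i.e. B shrinks by the factor (1+r)·0.965 = 0.98108.
This holds for months 1–113. Entering month 114 the balance is €978.70; 3.5% of the post-interest balance is now below €35.00, so the flat €35.00 minimum applies from here.
From month 114 a fixed €35.00 at rate r clears €978.70 in 38 more payments. Total: 113 + 38 = 151 months.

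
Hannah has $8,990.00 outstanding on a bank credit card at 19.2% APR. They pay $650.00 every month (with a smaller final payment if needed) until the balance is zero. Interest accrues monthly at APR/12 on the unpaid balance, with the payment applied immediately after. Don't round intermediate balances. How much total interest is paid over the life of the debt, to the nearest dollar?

$1,253

Monthly rate r = 19.2%/12 = 1.6% = 0.016.
Payoff takes n = ⌈−ln(1 − rB₀/P)/ln(1+r)⌉ = ⌈15.757⌉ = 16 payments; the last is $493.13.
Total paid = 15·$650.00 + $493.13 = $10,243.13.
Total interest = total paid − principal = $10,243.13 − $8,990.00 = $1,253.13.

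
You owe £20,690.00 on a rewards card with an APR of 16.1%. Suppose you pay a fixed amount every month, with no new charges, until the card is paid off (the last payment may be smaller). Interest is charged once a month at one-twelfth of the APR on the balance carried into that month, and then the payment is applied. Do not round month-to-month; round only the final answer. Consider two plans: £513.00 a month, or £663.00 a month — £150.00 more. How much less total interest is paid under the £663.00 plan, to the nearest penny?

£2,997.08

Monthly rate r = 16.1%/12 = 1.34167% = 0.0134167.
At £513.00/mo: n = ⌈−ln(1 − rB₀/P)/ln(1+r)⌉ = 59 payments (last £230.18); total interest = total paid − £20,690.00 = £9,294.18.
At £663.00/mo: 41 payments (last £467.10); total interest £6,297.10.
Interest saved = £9,294.18 − £6,297.10 = £2,997.08.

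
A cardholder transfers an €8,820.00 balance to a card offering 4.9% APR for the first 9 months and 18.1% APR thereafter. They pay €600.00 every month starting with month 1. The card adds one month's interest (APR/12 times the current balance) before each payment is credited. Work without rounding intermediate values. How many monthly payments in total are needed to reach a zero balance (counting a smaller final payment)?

16 months

Promo months 1–9 at r₀ = 4.9%/12 = 0.00408333; months 10+ at r₁ = 18.1%/12 = 0.0150833.
After month 9: iterate B ← B·(1+r₀) − €600.00 for 9 months → €3,660.43.
Then at r₁ with €600.00/mo: n₂ = −ln(1 − r₁·B/P)/ln(1+r₁) ≈ 6.45 → 7 more payments.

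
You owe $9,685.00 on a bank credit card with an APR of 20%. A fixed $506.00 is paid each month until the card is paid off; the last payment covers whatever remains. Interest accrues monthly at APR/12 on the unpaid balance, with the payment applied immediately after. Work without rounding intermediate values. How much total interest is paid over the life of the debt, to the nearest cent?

$2,077.04

Monthly rate r = 20%/12 = 1.66667% = 0.0166667.
Payoff takes n = ⌈−ln(1 − rB₀/P)/ln(1+r)⌉ = ⌈23.244⌉ = 24 payments; the last is $124.04.
Total paid = 23·$506.00 + $124.04 = $11,762.04.
Total interest = total paid − principal = $11,762.04 − $9,685.00 = $2,077.04.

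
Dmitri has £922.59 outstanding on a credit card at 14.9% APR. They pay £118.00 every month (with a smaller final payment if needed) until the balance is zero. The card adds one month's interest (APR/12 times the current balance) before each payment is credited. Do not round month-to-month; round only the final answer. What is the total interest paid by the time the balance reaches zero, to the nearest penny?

Monthly rate r = 14.9%/12 = 1.24167% = 0.0124167.
Payoff takes n = ⌈−ln(1 − rB₀/P)/ln(1+r)⌉ = ⌈8.276⌉ = 9 payments; the last is £32.66.
Total paid = 8·£118.00 + £32.66 = £976.66.
Total interest = total paid − principal = £976.66 − £922.59 = £54.07.

£54.07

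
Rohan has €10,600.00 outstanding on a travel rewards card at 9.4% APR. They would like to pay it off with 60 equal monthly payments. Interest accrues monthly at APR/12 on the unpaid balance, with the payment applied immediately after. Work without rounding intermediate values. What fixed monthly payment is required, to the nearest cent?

€222.10

Monthly rate r = 9.4%/12 = 0.783333% = 0.00783333.
Level-payment amortization: P = B₀·r / (1 − (1+r)^(−n)) = 10600.00·0.00783333 / (1 − 1.00783^(−60)).
Denominator 1 − (1+r)^(−60) = 0.373852131.
P = 83.0333 / 0.373852131 ≈ 222.10.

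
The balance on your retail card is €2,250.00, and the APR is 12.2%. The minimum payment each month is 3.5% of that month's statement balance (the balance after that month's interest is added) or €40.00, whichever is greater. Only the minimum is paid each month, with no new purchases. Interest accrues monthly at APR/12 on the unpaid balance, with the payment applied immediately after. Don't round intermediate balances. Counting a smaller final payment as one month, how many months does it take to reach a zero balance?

Monthly rate r = 12.2%/12 = 1.01667% = 0.0101667.
While 3.5% of the post-interest balance exceeds €40.00, each month B ← (B·(1+r))·(1 − 0.035), i.e. B shrinks by the factor (1+r)·0.965 = 0.97481.
This holds for months 1–27. Entering month 28 the balance is €1,129.88; 3.5% of the post-interest balance is now below €40.00, so the flat €40.00 minimum applies from here.
From month 28 a fixed €40.00 at rate r clears €1,129.88 in 34 more payments. Total: 27 + 34 = 61 months.

61 months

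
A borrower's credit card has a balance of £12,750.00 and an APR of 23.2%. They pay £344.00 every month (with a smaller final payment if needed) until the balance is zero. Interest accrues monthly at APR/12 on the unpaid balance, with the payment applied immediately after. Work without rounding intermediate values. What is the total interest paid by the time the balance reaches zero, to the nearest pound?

£9,900

Monthly rate r = 23.2%/12 = 1.93333% = 0.0193333.
Payoff takes n = ⌈−ln(1 − rB₀/P)/ln(1+r)⌉ = ⌈65.842⌉ = 66 payments; the last is £289.96.
Total paid = 65·£344.00 + £289.96 = £22,649.96.
Total interest = total paid − principal = £22,649.96 − £12,750.00 = £9,899.96.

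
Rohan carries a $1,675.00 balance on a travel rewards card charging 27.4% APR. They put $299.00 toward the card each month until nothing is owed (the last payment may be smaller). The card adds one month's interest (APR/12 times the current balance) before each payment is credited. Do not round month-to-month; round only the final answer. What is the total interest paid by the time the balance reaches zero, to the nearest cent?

$137.82

Monthly rate r = 27.4%/12 = 2.28333% = 0.0228333.
Payoff takes n = ⌈−ln(1 − rB₀/P)/ln(1+r)⌉ = ⌈6.062⌉ = 7 payments; the last is $18.82.
Total paid = 6·$299.00 + $18.82 = $1,812.82.
Total interest = total paid − principal = $1,812.82 − $1,675.00 = $137.82.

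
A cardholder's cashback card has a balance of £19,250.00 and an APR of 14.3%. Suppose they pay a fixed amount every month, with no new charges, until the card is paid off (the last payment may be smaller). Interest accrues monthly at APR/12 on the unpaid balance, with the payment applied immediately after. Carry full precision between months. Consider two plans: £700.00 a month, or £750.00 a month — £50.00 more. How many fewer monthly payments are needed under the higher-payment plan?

3 fewer payments

Monthly rate r = 14.3%/12 = 1.19167% = 0.0119167.
At £700.00/mo: n = ⌈−ln(1 − rB₀/P)/ln(1+r)⌉ = 34 payments (last £363.71); total interest = total paid − £19,250.00 = £4,213.71.
At £750.00/mo: 31 payments (last £614.56); total interest £3,864.56.
Payments saved = 34 − 31 = 3.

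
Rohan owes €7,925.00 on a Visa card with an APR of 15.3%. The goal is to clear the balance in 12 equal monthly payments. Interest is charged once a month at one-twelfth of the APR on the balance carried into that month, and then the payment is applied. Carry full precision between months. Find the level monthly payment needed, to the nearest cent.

€716.42

Monthly rate r = 15.3%/12 = 1.275% = 0.01275.
Level-payment amortization: P = B₀·r / (1 − (1+r)^(−n)) = 7925.00·0.01275 / (1 − 1.01275^(−12)).
Denominator 1 − (1+r)^(−12) = 0.141039926.
P = 101.044 / 0.141039926 ≈ 716.42.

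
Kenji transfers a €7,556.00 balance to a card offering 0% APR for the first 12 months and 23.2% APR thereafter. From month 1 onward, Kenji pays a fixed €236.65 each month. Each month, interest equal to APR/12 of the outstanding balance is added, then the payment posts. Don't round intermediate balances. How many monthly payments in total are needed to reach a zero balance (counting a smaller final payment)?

38 payments

Promo months 1–12 at r₀ = 0%/12 = 0; months 13+ at r₁ = 23.2%/12 = 0.0193333.
After month 12 (no interest yet): B = €7,556.00 − 12·€236.65 = €4,716.20.
Then at r₁ with €236.65/mo: n₂ = −ln(1 − r₁·B/P)/ln(1+r₁) ≈ 25.41 → 26 more payments.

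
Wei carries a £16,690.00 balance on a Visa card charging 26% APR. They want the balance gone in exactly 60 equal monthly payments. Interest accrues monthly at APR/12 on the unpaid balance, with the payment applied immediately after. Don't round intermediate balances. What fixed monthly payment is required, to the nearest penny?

Monthly rate r = 26%/12 = 2.16667% = 0.0216667.
Level-payment amortization: P = B₀·r / (1 − (1+r)^(−n)) = 16690.00·0.0216667 / (1 − 1.02167^(−60)).
Denominator 1 − (1+r)^(−60) = 0.723658219.
P = 361.617 / 0.723658219 ≈ 499.71.

£499.71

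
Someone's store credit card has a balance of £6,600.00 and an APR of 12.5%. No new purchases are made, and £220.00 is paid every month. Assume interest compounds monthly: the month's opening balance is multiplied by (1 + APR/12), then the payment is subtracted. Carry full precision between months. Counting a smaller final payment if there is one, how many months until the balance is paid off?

Monthly rate r = 12.5%/12 = 1.04167% = 0.0104167.
Recurrence: B ← B·(1+r) − £220.00.
Month 1: interest £68.75; balance after payment £6,448.75.
Month 2: interest £67.17; balance after payment £6,295.92.
Closed form: n = −ln(1 − rB₀/P)/ln(1+r) = −ln(0.6875)/ln(1.01042) ≈ 36.158, so the balance reaches zero during payment 37.

37 months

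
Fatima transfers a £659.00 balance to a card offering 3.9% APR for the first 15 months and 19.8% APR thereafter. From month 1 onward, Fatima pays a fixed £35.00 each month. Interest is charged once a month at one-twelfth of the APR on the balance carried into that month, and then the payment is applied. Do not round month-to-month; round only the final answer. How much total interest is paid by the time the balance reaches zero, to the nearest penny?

£28.08

Promo months 1–15 at r₀ = 3.9%/12 = 0.00325; months 16+ at r₁ = 19.8%/12 = 0.0165.
After month 15: iterate B ← B·(1+r₀) − £35.00 for 15 months → £154.75.
Then at r₁ with £35.00/mo: n₂ = −ln(1 − r₁·B/P)/ln(1+r₁) ≈ 4.63 → 5 more payments.
Total paid = 19·£35.00 + £22.08 = £687.08; interest = £687.08 − £659.00 = £28.08.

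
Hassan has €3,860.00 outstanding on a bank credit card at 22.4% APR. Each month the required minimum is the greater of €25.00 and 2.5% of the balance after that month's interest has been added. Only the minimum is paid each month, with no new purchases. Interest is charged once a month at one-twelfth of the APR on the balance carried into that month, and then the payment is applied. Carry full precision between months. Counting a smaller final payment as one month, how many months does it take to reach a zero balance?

273 months

Monthly rate r = 22.4%/12 = 1.86667% = 0.0186667.
While 2.5% of the post-interest balance exceeds €25.00, each month B ← (B·(1+r))·(1 − 0.025), i.e. B shrinks by the factor (1+r)·0.975 = 0.9932.
This holds for months 1–201. Entering month 202 the balance is €979.41; 2.5% of the post-interest balance is now below €25.00, so the flat €25.00 minimum applies from here.
From month 202 a fixed €25.00 at rate r clears €979.41 in 72 more payments. Total: 201 + 72 = 273 months.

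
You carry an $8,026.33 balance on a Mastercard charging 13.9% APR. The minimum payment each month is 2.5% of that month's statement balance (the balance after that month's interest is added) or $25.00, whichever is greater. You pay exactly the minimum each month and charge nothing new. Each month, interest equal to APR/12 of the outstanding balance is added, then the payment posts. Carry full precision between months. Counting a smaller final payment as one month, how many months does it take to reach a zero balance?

Monthly rate r = 13.9%/12 = 1.15833% = 0.0115833.
While 2.5% of the post-interest balance exceeds $25.00, each month B ← (B·(1+r))·(1 − 0.025), i.e. B shrinks by the factor (1+r)·0.975 = 0.98629.
This holds for months 1–152. Entering month 153 the balance is $985.08; 2.5% of the post-interest balance is now below $25.00, so the flat $25.00 minimum applies from here.
From month 153 a fixed $25.00 at rate r clears $985.08 in 53 more payments. Total: 152 + 53 = 205 months.

205 months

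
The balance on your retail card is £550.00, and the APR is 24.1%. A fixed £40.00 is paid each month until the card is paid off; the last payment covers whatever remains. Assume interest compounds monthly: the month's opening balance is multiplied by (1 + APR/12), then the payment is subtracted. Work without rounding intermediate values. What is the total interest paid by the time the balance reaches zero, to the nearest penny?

Monthly rate r = 24.1%/12 = 2.00833% = 0.0200833.
Payoff takes n = ⌈−ln(1 − rB₀/P)/ln(1+r)⌉ = ⌈16.252⌉ = 17 payments; the last is £10.17.
Total paid = 16·£40.00 + £10.17 = £650.17.
Total interest = total paid − principal = £650.17 − £550.00 = £100.17.

£100.17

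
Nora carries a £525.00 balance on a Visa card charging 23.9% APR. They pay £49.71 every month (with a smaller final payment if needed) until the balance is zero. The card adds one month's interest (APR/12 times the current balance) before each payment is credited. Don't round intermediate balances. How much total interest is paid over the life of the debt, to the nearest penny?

Monthly rate r = 23.9%/12 = 1.99167% = 0.0199167.
Payoff takes n = ⌈−ln(1 − rB₀/P)/ln(1+r)⌉ = ⌈11.975⌉ = 12 payments; the last is £48.48.
Total paid = 11·£49.71 + £48.48 = £595.29.
Total interest = total paid − principal = £595.29 − £525.00 = £70.29.

£70.29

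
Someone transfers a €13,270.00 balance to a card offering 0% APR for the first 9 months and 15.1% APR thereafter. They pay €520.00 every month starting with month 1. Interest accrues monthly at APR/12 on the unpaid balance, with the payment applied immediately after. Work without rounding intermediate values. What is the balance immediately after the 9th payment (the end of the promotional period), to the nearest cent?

€8,590.00

Promo months 1–9 at r₀ = 0%/12 = 0; months 10+ at r₁ = 15.1%/12 = 0.0125833.
After month 9 (no interest yet): B = €13,270.00 − 9·€520.00 = €8,590.00.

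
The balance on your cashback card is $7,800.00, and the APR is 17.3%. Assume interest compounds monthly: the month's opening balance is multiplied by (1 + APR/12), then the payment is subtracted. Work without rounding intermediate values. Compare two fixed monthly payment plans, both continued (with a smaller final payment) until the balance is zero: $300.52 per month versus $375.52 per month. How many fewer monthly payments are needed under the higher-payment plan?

8 fewer payments

Monthly rate r = 17.3%/12 = 1.44167% = 0.0144167.
At $300.52/mo: n = ⌈−ln(1 − rB₀/P)/ln(1+r)⌉ = 33 payments (last $224.23); total interest = total paid − $7,800.00 = $2,040.87.
At $375.52/mo: 25 payments (last $324.63); total interest $1,537.11.
Payments saved = 33 − 25 = 8.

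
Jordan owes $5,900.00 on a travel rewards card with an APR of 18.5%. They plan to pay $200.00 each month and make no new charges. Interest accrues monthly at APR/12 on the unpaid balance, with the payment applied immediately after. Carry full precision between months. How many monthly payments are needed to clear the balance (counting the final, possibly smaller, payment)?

40 payments

Monthly rate r = 18.5%/12 = 1.54167% = 0.0154167.
Recurrence: B ← B·(1+r) − $200.00.
Month 1: interest $90.96; balance after payment $5,790.96.
Month 2: interest $89.28; balance after payment $5,680.24.
Closed form: n = −ln(1 − rB₀/P)/ln(1+r) = −ln(0.54521)/ln(1.01542) ≈ 39.649, so the balance reaches zero during payment 40.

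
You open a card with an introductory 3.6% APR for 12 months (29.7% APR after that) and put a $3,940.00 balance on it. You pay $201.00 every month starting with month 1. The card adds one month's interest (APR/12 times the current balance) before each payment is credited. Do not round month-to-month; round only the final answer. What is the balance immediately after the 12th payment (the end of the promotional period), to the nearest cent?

Promo months 1–12 at r₀ = 3.6%/12 = 0.003; months 13+ at r₁ = 29.7%/12 = 0.02475.
After month 12: iterate B ← B·(1+r₀) − $201.00 for 12 months → $1,632.01.

$1,632.01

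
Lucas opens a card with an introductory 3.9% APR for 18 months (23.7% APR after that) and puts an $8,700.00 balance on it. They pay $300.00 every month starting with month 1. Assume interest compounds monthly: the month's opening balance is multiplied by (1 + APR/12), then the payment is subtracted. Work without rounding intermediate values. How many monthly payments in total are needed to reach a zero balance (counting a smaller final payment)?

Promo months 1–18 at r₀ = 3.9%/12 = 0.00325; months 19+ at r₁ = 23.7%/12 = 0.01975.
After month 18: iterate B ← B·(1+r₀) − $300.00 for 18 months → $3,671.46.
Then at r₁ with $300.00/mo: n₂ = −ln(1 − r₁·B/P)/ln(1+r₁) ≈ 14.15 → 15 more payments.

33 payments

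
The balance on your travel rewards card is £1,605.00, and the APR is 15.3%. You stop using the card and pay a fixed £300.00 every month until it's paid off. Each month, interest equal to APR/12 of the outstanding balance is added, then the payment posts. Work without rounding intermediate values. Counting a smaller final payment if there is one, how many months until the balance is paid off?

Monthly rate r = 15.3%/12 = 1.275% = 0.01275.
Recurrence: B ← B·(1+r) − £300.00.
Month 1: interest £20.46; balance after payment £1,325.46.
Month 2: interest £16.90; balance after payment £1,042.36.
Month 3: interest £13.29; balance after payment £755.65.
Month 4: interest £9.63; balance after payment £465.29.
Month 5: interest £5.93; balance after payment £171.22.
Month 6: interest £2.18; balance after payment £0.00.

6 payments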